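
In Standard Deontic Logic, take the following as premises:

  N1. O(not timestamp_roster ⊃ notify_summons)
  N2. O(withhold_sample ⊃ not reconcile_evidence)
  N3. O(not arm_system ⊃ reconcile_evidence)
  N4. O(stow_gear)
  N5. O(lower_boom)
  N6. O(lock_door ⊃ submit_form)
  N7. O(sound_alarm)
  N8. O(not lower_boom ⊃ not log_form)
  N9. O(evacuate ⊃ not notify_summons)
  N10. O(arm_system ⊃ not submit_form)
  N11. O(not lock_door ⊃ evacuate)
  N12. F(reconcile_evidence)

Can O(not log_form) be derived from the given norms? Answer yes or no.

Premise 8 is O(not lower_boom ⊃ not log_form), but O(not lower_boom) is not derivable from the premises, so it does not yield O(not log_form).
No other premise forces O(not log_form). An ideal world satisfying every premise can still have not log_form false, so O(not log_form) is not derivable.

No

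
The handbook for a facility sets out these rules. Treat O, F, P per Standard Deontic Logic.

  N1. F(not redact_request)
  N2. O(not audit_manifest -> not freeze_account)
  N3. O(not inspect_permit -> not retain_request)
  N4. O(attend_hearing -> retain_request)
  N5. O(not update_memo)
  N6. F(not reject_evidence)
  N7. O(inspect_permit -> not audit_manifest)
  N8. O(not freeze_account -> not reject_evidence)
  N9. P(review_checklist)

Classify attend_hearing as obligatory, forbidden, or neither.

Premise 6, F(not reject_evidence), is equivalent to O(reject_evidence).
Premise 8, O(not freeze_account -> not reject_evidence), contraposes to O(reject_evidence -> freeze_account); with O(reject_evidence) we get O(freeze_account).
The contrapositive of premise 2 (O(not audit_manifest -> not freeze_account)) is O(freeze_account -> audit_manifest), and O(freeze_account) is already established, so O(audit_manifest).
The contrapositive of premise 7 (O(inspect_permit -> not audit_manifest)) is O(audit_manifest -> not inspect_permit), and O(audit_manifest) is already established, so O(not inspect_permit).
Premise 3 is O(not inspect_permit -> not retain_request); since O(not inspect_permit), deontic closure gives O(not retain_request).
Premise 4 is O(attend_hearing -> retain_request); contrapositively O(not retain_request -> not attend_hearing). Since O(not retain_request) holds, K gives O(not attend_hearing).
Premises 1, 5, 9 do not contribute to this derivation.
Thus O(not attend_hearing), which is F(attend_hearing): attend_hearing is forbidden.

Forbidden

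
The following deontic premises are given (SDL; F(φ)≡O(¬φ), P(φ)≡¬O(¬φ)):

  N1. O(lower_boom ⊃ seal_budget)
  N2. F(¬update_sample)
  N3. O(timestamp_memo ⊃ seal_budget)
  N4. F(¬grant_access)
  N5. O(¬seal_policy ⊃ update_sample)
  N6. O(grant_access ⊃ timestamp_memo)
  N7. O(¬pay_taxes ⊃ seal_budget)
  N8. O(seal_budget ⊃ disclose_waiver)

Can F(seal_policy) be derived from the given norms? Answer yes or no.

No

Premise 5 is O(¬seal_policy ⊃ update_sample); even if O(update_sample) held, inferring O(¬seal_policy) would be affirming the consequent — invalid.
No other premise forces O(¬seal_policy). An ideal world satisfying every premise can still have seal_policy true, so F(seal_policy) is not derivable.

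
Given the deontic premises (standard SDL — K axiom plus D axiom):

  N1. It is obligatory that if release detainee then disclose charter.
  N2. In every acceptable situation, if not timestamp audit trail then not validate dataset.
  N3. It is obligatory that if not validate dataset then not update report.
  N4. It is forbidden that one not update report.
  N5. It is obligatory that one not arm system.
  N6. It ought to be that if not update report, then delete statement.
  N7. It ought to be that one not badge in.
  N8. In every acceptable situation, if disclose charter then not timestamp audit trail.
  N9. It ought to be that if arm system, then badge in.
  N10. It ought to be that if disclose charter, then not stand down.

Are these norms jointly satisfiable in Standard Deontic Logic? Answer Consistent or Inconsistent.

Consistent

Premise 9 is O(arm_system → badge_in), but O(arm_system) is not derivable from the premises, so it does not yield O(badge_in).
So O(badge_in) is not derivable, and the apparent clash with O(¬badge_in) does not arise.
A world satisfying every obligation exists (e.g. arm_system=false, badge_in=false, delete_statement=false, disclose_charter=false, release_detainee=false, stand_down=false, timestamp_audit_trail=true, update_report=true, validate_dataset=true); no atom is both obligatory and forbidden, so the set is consistent.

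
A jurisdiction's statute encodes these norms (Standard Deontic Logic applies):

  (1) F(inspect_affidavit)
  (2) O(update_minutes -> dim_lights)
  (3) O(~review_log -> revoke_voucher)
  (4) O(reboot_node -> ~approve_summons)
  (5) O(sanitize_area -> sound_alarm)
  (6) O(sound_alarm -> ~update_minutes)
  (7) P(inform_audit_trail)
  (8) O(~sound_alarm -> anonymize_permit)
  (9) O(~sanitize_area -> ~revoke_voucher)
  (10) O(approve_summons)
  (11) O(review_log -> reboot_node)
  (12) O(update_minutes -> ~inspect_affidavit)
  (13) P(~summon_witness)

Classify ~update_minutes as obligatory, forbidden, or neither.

Obligatory

Premise 10 gives O(approve_summons).
The contrapositive of premise 4 (O(reboot_node -> ~approve_summons)) is O(approve_summons -> ~reboot_node), and O(approve_summons) is already established, so O(~reboot_node).
The contrapositive of premise 11 (O(review_log -> reboot_node)) is O(~reboot_node -> ~review_log), and O(~reboot_node) is already established, so O(~review_log).
From O(~review_log) and premise 3, O(~review_log -> revoke_voucher), we obtain O(revoke_voucher).
The contrapositive of premise 9 (O(~sanitize_area -> ~revoke_voucher)) is O(revoke_voucher -> sanitize_area), and O(revoke_voucher) is already established, so O(sanitize_area).
Applying K to premise 5 (O(sanitize_area -> sound_alarm)) and O(sanitize_area) yields O(sound_alarm).
Applying K to premise 6 (O(sound_alarm -> ~update_minutes)) and O(sound_alarm) yields O(~update_minutes).
Premises 1, 2, 7, 8, 12, 13 do not contribute to this derivation.
Hence ~update_minutes is obligatory.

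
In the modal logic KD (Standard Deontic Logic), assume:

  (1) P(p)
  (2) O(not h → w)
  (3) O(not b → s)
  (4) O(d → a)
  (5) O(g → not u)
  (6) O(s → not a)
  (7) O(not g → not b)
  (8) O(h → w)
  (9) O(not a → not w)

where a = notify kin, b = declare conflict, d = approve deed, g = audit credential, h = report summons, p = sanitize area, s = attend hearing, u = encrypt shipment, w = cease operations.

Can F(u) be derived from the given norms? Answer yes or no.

By case analysis on not h: premise 2 gives O(not h → w) and premise 8 gives O(h → w), so O(w) either way.
Premise 9 is O(not a → not w); contrapositively O(w → a). Since O(w) holds, K gives O(a).
Premise 6, O(s → not a), contraposes to O(a → not s); with O(a) we get O(not s).
Premise 3, O(not b → s), contraposes to O(not s → b); with O(not s) we get O(b).
The contrapositive of premise 7 (O(not g → not b)) is O(b → g), and O(b) is already established, so O(g).
From O(g) and premise 5, O(g → not u), we obtain O(not u).
Premises 1, 4 do not contribute to this derivation.
So O(not u) holds, i.e. F(u). The claim follows.

Yes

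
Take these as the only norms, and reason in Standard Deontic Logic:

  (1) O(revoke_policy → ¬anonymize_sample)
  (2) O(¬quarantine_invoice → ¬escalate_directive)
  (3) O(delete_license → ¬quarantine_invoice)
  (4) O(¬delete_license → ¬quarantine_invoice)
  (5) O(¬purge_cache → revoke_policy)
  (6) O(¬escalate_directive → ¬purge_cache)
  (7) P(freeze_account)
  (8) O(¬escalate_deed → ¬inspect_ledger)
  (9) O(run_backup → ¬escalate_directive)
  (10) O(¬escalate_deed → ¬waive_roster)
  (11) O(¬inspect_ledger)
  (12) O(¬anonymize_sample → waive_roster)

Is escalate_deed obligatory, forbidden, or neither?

Obligatory

By case analysis on ¬delete_license: premise 4 gives O(¬delete_license → ¬quarantine_invoice) and premise 3 gives O(delete_license → ¬quarantine_invoice), so O(¬quarantine_invoice) either way.
With premise 2, O(¬quarantine_invoice → ¬escalate_directive), the K-axiom yields O(¬escalate_directive).
From O(¬escalate_directive) and premise 6, O(¬escalate_directive → ¬purge_cache), we obtain O(¬purge_cache).
Premise 5 is O(¬purge_cache → revoke_policy); since O(¬purge_cache), deontic closure gives O(revoke_policy).
With premise 1, O(revoke_policy → ¬anonymize_sample), the K-axiom yields O(¬anonymize_sample).
Premise 12 is O(¬anonymize_sample → waive_roster); since O(¬anonymize_sample), deontic closure gives O(waive_roster).
The contrapositive of premise 10 (O(¬escalate_deed → ¬waive_roster)) is O(waive_roster → escalate_deed), and O(waive_roster) is already established, so O(escalate_deed).
Premises 7, 8, 9, 11 do not contribute to this derivation.
Hence escalate_deed is obligatory.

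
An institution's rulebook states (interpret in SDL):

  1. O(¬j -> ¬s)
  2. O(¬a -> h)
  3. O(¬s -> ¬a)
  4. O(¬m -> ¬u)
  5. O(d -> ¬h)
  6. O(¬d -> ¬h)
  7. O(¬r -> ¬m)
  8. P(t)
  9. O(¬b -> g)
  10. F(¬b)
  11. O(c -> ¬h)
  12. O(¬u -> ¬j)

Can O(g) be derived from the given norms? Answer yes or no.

Premise 9 is O(¬b -> g), but O(¬b) is not derivable from the premises, so it does not yield O(g).
No other premise forces O(g). An ideal world satisfying every premise can still have g false, so O(g) is not derivable.

No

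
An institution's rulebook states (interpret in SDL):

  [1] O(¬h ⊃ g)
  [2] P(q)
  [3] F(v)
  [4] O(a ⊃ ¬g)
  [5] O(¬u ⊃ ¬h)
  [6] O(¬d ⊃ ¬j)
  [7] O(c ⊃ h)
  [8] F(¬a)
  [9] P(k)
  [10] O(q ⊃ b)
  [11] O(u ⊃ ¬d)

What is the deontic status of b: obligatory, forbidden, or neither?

Premise 10 is O(q ⊃ b), but O(q) is not derivable from the premises (the permission P(q) asserts only ¬O(¬q), not O(q)), so it does not yield O(b).
No premise or chain of K-axiom applications forces O(b), and none forces O(¬b). So b is neither obligatory nor forbidden under these norms.

Neither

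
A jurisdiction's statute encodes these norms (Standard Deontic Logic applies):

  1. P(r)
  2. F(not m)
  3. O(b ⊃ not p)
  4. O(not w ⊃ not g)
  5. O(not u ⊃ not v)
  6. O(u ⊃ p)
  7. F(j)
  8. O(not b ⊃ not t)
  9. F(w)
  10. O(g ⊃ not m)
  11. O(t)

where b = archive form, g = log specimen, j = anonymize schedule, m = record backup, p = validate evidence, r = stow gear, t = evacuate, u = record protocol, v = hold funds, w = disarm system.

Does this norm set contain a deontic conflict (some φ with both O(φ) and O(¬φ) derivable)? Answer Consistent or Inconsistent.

Premise 10 is O(g ⊃ not m), but O(g) is not derivable from the premises, so it does not yield O(not m).
So O(not m) is not derivable, and the apparent clash with O(m) does not arise.
A world satisfying every obligation exists (e.g. b=true, g=false, j=false, m=true, p=false, r=false, t=true, u=false, v=false, w=false); no atom is both obligatory and forbidden, so the set is consistent.

Consistent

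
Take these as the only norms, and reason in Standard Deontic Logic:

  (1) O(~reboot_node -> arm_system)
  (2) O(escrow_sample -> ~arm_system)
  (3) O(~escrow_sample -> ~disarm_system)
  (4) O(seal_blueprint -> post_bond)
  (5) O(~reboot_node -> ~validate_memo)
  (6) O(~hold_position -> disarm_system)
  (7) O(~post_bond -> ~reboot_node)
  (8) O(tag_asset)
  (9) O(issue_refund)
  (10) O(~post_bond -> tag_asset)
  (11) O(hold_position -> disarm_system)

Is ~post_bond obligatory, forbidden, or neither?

Forbidden

Premises 6 and 11 cover both cases: O(~hold_position -> disarm_system) and O(hold_position -> disarm_system). Since ~hold_position ∨ hold_position is a tautology, O(disarm_system) follows.
Premise 3 is O(~escrow_sample -> ~disarm_system); contrapositively O(disarm_system -> escrow_sample). Since O(disarm_system) holds, K gives O(escrow_sample).
Applying K to premise 2 (O(escrow_sample -> ~arm_system)) and O(escrow_sample) yields O(~arm_system).
Premise 1, O(~reboot_node -> arm_system), contraposes to O(~arm_system -> reboot_node); with O(~arm_system) we get O(reboot_node).
Premise 7, O(~post_bond -> ~reboot_node), contraposes to O(reboot_node -> post_bond); with O(reboot_node) we get O(post_bond).
Premises 4, 5, 8, 9, 10 do not contribute to this derivation.
Thus O(post_bond), which is F(~post_bond): ~post_bond is forbidden.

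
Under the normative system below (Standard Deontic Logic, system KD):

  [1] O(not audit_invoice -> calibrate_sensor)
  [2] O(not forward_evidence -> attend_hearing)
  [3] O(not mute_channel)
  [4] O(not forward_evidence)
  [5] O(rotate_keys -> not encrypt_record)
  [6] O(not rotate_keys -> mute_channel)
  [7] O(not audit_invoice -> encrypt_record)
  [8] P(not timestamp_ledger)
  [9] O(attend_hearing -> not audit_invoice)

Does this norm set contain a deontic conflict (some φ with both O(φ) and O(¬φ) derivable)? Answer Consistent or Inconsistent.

Premise 3 gives O(not mute_channel).
Premise 6, O(not rotate_keys -> mute_channel), contraposes to O(not mute_channel -> rotate_keys); with O(not mute_channel) we get O(rotate_keys).
From O(rotate_keys) and premise 5, O(rotate_keys -> not encrypt_record), we obtain O(not encrypt_record).
Premise 7, O(not audit_invoice -> encrypt_record), contraposes to O(not encrypt_record -> audit_invoice); with O(not encrypt_record) we get O(audit_invoice).
Premise 9, O(attend_hearing -> not audit_invoice), contraposes to O(audit_invoice -> not attend_hearing); with O(audit_invoice) we get O(not attend_hearing).
Premise 2 is O(not forward_evidence -> attend_hearing); contrapositively O(not attend_hearing -> forward_evidence). Since O(not attend_hearing) holds, K gives O(forward_evidence).
But premise 4 directly asserts O(not forward_evidence).
We now have both O(forward_evidence) and O(not forward_evidence) — forward_evidence is simultaneously obligatory and forbidden, violating the D-axiom.

Inconsistent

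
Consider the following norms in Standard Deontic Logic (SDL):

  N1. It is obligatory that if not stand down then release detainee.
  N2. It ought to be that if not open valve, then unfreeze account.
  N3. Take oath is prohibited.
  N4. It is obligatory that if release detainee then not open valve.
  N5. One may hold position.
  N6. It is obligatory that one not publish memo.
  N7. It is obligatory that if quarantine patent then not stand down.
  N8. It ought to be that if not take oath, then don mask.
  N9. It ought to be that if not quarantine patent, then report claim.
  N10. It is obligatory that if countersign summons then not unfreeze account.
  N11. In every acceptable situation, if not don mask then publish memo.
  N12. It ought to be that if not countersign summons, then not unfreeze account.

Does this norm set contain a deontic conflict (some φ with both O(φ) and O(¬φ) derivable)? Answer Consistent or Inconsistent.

Premise 11 is O(¬don_mask → publish_memo), but O(¬don_mask) is not derivable from the premises, so it does not yield O(publish_memo).
So O(publish_memo) is not derivable, and the apparent clash with O(¬publish_memo) does not arise.
A world satisfying every obligation exists (e.g. countersign_summons=false, don_mask=true, hold_position=false, open_valve=true, publish_memo=false, quarantine_patent=false, release_detainee=false, report_claim=true, stand_down=true, take_oath=false, unfreeze_account=false); no atom is both obligatory and forbidden, so the set is consistent.

Consistent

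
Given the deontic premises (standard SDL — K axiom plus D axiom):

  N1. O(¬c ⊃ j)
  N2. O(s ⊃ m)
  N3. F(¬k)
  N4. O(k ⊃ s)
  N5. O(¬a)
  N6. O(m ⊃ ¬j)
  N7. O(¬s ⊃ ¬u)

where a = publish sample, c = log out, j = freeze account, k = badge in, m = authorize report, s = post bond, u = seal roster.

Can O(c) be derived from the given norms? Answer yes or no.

Yes

F(¬k) at premise 3 means O(k).
Premise 4 is O(k ⊃ s); since O(k), deontic closure gives O(s).
With premise 2, O(s ⊃ m), the K-axiom yields O(m).
With premise 6, O(m ⊃ ¬j), the K-axiom yields O(¬j).
Premise 1 is O(¬c ⊃ j); contrapositively O(¬j ⊃ c). Since O(¬j) holds, K gives O(c).
Premises 5, 7 do not contribute to this derivation.
So O(c) follows.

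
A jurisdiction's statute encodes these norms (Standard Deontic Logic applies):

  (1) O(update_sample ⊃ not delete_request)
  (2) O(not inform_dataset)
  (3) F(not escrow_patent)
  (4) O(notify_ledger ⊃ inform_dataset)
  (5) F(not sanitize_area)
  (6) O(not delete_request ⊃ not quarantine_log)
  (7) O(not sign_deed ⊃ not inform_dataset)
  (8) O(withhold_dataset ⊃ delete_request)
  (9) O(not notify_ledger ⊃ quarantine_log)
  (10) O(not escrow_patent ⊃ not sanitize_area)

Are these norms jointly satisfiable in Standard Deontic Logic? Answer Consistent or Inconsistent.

Premise 10 is O(not escrow_patent ⊃ not sanitize_area), but O(not escrow_patent) is not derivable from the premises, so it does not yield O(not sanitize_area).
So O(not sanitize_area) is not derivable, and the apparent clash with O(sanitize_area) does not arise.
A world satisfying every obligation exists (e.g. delete_request=true, escrow_patent=true, inform_dataset=false, notify_ledger=false, quarantine_log=true, sanitize_area=true, sign_deed=false, update_sample=false, withhold_dataset=false); no atom is both obligatory and forbidden, so the set is consistent.

Consistent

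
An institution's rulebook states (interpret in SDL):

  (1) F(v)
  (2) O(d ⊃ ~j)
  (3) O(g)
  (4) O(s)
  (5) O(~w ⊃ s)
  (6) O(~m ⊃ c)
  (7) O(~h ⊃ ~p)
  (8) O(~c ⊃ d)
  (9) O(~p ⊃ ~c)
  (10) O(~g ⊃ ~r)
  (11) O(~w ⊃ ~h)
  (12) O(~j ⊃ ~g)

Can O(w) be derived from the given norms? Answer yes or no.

Yes

Premise 3 gives O(g).
The contrapositive of premise 12 (O(~j ⊃ ~g)) is O(g ⊃ j), and O(g) is already established, so O(j).
Premise 2 is O(d ⊃ ~j); contrapositively O(j ⊃ ~d). Since O(j) holds, K gives O(~d).
The contrapositive of premise 8 (O(~c ⊃ d)) is O(~d ⊃ c), and O(~d) is already established, so O(c).
Premise 9, O(~p ⊃ ~c), contraposes to O(c ⊃ p); with O(c) we get O(p).
Premise 7, O(~h ⊃ ~p), contraposes to O(p ⊃ h); with O(p) we get O(h).
The contrapositive of premise 11 (O(~w ⊃ ~h)) is O(h ⊃ w), and O(h) is already established, so O(w).
Premises 1, 4, 5, 6, 10 do not contribute to this derivation.
So O(w) follows.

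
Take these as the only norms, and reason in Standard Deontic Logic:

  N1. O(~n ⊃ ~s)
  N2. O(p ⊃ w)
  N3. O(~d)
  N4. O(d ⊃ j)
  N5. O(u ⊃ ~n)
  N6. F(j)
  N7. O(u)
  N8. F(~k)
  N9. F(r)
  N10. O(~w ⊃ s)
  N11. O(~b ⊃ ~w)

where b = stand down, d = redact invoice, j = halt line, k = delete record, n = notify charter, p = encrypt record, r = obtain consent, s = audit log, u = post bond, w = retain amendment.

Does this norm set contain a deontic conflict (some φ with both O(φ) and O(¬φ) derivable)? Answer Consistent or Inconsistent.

Consistent

Premise 4 is O(d ⊃ j), but O(d) is not derivable from the premises, so it does not yield O(j).
So O(j) is not derivable, and the apparent clash with O(~j) does not arise.
A world satisfying every obligation exists (e.g. b=true, d=false, j=false, k=true, n=false, p=false, r=false, s=false, u=true, w=true); no atom is both obligatory and forbidden, so the set is consistent.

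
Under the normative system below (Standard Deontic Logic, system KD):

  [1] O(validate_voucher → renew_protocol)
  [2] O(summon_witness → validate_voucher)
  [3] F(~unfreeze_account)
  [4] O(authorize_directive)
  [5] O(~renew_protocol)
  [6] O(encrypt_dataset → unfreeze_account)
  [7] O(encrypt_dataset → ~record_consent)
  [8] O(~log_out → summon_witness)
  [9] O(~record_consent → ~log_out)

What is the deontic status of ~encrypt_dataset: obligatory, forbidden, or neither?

From premise 5 we have O(~renew_protocol).
Premise 1 is O(validate_voucher → renew_protocol); contrapositively O(~renew_protocol → ~validate_voucher). Since O(~renew_protocol) holds, K gives O(~validate_voucher).
The contrapositive of premise 2 (O(summon_witness → validate_voucher)) is O(~validate_voucher → ~summon_witness), and O(~validate_voucher) is already established, so O(~summon_witness).
The contrapositive of premise 8 (O(~log_out → summon_witness)) is O(~summon_witness → log_out), and O(~summon_witness) is already established, so O(log_out).
Premise 9 is O(~record_consent → ~log_out); contrapositively O(log_out → record_consent). Since O(log_out) holds, K gives O(record_consent).
Premise 7, O(encrypt_dataset → ~record_consent), contraposes to O(record_consent → ~encrypt_dataset); with O(record_consent) we get O(~encrypt_dataset).
Premises 3, 4, 6 do not contribute to this derivation.
Hence ~encrypt_dataset is obligatory.

Obligatory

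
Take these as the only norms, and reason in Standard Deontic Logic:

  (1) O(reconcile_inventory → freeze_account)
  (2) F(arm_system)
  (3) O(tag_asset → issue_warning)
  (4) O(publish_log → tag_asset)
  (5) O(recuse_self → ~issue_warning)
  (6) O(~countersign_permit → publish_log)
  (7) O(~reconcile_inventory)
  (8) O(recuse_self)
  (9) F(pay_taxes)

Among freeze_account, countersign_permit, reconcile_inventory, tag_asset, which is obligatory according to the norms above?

countersign_permit

Premise 8 gives O(recuse_self).
With premise 5, O(recuse_self → ~issue_warning), the K-axiom yields O(~issue_warning).
Premise 3, O(tag_asset → issue_warning), contraposes to O(~issue_warning → ~tag_asset); with O(~issue_warning) we get O(~tag_asset).
The contrapositive of premise 4 (O(publish_log → tag_asset)) is O(~tag_asset → ~publish_log), and O(~tag_asset) is already established, so O(~publish_log).
The contrapositive of premise 6 (O(~countersign_permit → publish_log)) is O(~publish_log → countersign_permit), and O(~publish_log) is already established, so O(countersign_permit).
So O(countersign_permit) holds — countersign_permit is obligatory. None of the other listed options is made obligatory by any chain of premises.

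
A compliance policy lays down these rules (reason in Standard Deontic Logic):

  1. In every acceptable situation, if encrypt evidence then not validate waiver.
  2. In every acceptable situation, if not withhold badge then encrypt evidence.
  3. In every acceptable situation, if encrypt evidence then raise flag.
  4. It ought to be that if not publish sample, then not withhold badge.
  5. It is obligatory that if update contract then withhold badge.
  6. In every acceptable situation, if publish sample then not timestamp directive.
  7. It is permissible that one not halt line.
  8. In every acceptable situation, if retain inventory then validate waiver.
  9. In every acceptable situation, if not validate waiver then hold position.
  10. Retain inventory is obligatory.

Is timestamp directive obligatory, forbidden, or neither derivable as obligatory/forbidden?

Forbidden

Premise 10 states O(retain_inventory) outright.
Premise 8 is O(retain_inventory → validate_waiver); since O(retain_inventory), deontic closure gives O(validate_waiver).
Premise 1, O(encrypt_evidence → ¬validate_waiver), contraposes to O(validate_waiver → ¬encrypt_evidence); with O(validate_waiver) we get O(¬encrypt_evidence).
The contrapositive of premise 2 (O(¬withhold_badge → encrypt_evidence)) is O(¬encrypt_evidence → withhold_badge), and O(¬encrypt_evidence) is already established, so O(withhold_badge).
The contrapositive of premise 4 (O(¬publish_sample → ¬withhold_badge)) is O(withhold_badge → publish_sample), and O(withhold_badge) is already established, so O(publish_sample).
Premise 6 is O(publish_sample → ¬timestamp_directive); since O(publish_sample), deontic closure gives O(¬timestamp_directive).
Premises 3, 5, 7, 9 do not contribute to this derivation.
Thus O(¬timestamp_directive), which is F(timestamp_directive): timestamp_directive is forbidden.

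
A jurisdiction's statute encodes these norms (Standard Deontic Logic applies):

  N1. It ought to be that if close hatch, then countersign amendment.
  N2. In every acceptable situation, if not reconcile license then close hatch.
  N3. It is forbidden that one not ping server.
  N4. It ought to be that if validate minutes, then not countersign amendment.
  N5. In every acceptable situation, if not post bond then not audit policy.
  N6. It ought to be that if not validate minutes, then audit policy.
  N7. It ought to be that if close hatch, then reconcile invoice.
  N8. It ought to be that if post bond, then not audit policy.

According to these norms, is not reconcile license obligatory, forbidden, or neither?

Forbidden

Premises 5 and 8 are O(¬post_bond → ¬audit_policy) and O(post_bond → ¬audit_policy); every ideal world satisfies ¬post_bond or post_bond, so in either case ¬audit_policy holds — hence O(¬audit_policy).
The contrapositive of premise 6 (O(¬validate_minutes → audit_policy)) is O(¬audit_policy → validate_minutes), and O(¬audit_policy) is already established, so O(validate_minutes).
With premise 4, O(validate_minutes → ¬countersign_amendment), the K-axiom yields O(¬countersign_amendment).
Premise 1 is O(close_hatch → countersign_amendment); contrapositively O(¬countersign_amendment → ¬close_hatch). Since O(¬countersign_amendment) holds, K gives O(¬close_hatch).
Premise 2, O(¬reconcile_license → close_hatch), contraposes to O(¬close_hatch → reconcile_license); with O(¬close_hatch) we get O(reconcile_license).
Premises 3, 7 do not contribute to this derivation.
Thus O(reconcile_license), which is F(¬reconcile_license): ¬reconcile_license is forbidden.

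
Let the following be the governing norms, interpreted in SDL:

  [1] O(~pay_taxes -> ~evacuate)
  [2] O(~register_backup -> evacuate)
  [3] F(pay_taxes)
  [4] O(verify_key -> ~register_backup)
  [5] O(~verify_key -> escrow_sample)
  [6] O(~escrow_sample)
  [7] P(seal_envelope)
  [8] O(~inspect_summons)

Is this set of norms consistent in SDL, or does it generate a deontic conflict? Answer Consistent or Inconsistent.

Inconsistent

Premise 6 states O(~escrow_sample) outright.
Premise 5 is O(~verify_key -> escrow_sample); contrapositively O(~escrow_sample -> verify_key). Since O(~escrow_sample) holds, K gives O(verify_key).
Applying K to premise 4 (O(verify_key -> ~register_backup)) and O(verify_key) yields O(~register_backup).
From O(~register_backup) and premise 2, O(~register_backup -> evacuate), we obtain O(evacuate).
The contrapositive of premise 1 (O(~pay_taxes -> ~evacuate)) is O(evacuate -> pay_taxes), and O(evacuate) is already established, so O(pay_taxes).
But premise 3, F(pay_taxes), means O(~pay_taxes).
We now have both O(pay_taxes) and O(~pay_taxes) — pay_taxes is simultaneously obligatory and forbidden, violating the D-axiom.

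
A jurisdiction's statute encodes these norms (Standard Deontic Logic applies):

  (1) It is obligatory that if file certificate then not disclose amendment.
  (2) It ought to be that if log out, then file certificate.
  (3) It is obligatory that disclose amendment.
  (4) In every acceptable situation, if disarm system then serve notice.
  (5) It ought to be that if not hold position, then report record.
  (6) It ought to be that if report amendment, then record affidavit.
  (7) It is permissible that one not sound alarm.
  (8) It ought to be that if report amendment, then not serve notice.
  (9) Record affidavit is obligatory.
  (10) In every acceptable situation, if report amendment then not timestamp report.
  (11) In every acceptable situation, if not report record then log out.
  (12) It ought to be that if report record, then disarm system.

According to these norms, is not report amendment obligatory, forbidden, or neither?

Obligatory

Premise 3 states O(disclose_amendment) outright.
Premise 1, O(file_certificate → ¬disclose_amendment), contraposes to O(disclose_amendment → ¬file_certificate); with O(disclose_amendment) we get O(¬file_certificate).
The contrapositive of premise 2 (O(log_out → file_certificate)) is O(¬file_certificate → ¬log_out), and O(¬file_certificate) is already established, so O(¬log_out).
Premise 11 is O(¬report_record → log_out); contrapositively O(¬log_out → report_record). Since O(¬log_out) holds, K gives O(report_record).
From O(report_record) and premise 12, O(report_record → disarm_system), we obtain O(disarm_system).
From O(disarm_system) and premise 4, O(disarm_system → serve_notice), we obtain O(serve_notice).
The contrapositive of premise 8 (O(report_amendment → ¬serve_notice)) is O(serve_notice → ¬report_amendment), and O(serve_notice) is already established, so O(¬report_amendment).
Premises 5, 6, 7, 9, 10 do not contribute to this derivation.
Hence ¬report_amendment is obligatory.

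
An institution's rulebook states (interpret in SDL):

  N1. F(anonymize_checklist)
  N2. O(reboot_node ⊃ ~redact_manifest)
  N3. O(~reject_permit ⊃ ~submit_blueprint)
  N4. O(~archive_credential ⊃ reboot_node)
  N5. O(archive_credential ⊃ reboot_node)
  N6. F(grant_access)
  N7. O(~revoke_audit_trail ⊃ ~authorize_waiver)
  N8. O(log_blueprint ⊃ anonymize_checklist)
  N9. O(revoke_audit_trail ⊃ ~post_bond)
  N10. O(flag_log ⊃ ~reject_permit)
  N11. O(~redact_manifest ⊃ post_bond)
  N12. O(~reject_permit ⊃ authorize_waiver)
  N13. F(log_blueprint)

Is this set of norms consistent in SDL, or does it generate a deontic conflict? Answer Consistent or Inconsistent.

Consistent

Premise 8 is O(log_blueprint ⊃ anonymize_checklist), but O(log_blueprint) is not derivable from the premises, so it does not yield O(anonymize_checklist).
So O(anonymize_checklist) is not derivable, and the apparent clash with O(~anonymize_checklist) does not arise.
A world satisfying every obligation exists (e.g. anonymize_checklist=false, archive_credential=false, authorize_waiver=false, flag_log=false, grant_access=false, log_blueprint=false, post_bond=true, reboot_node=true, redact_manifest=false, reject_permit=true, revoke_audit_trail=false, submit_blueprint=false); no atom is both obligatory and forbidden, so the set is consistent.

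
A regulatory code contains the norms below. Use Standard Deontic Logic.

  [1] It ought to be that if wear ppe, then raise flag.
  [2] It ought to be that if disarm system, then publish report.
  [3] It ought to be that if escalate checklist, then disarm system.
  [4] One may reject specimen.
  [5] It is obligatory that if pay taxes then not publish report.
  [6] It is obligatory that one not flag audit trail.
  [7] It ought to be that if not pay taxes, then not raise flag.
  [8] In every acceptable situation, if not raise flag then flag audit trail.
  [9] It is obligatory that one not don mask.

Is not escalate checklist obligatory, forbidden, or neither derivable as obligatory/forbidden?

Obligatory

Premise 6 states O(¬flag_audit_trail) outright.
The contrapositive of premise 8 (O(¬raise_flag → flag_audit_trail)) is O(¬flag_audit_trail → raise_flag), and O(¬flag_audit_trail) is already established, so O(raise_flag).
Premise 7, O(¬pay_taxes → ¬raise_flag), contraposes to O(raise_flag → pay_taxes); with O(raise_flag) we get O(pay_taxes).
Premise 5 is O(pay_taxes → ¬publish_report); since O(pay_taxes), deontic closure gives O(¬publish_report).
Premise 2, O(disarm_system → publish_report), contraposes to O(¬publish_report → ¬disarm_system); with O(¬publish_report) we get O(¬disarm_system).
The contrapositive of premise 3 (O(escalate_checklist → disarm_system)) is O(¬disarm_system → ¬escalate_checklist), and O(¬disarm_system) is already established, so O(¬escalate_checklist).
Premises 1, 4, 9 do not contribute to this derivation.
Hence ¬escalate_checklist is obligatory.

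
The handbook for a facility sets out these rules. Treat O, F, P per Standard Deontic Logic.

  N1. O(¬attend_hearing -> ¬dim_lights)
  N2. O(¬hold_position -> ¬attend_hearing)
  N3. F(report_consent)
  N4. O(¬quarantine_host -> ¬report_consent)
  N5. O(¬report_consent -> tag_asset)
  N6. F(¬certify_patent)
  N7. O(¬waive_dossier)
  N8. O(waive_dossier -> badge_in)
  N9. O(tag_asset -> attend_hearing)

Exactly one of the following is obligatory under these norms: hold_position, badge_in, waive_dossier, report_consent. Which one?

hold_position

F(report_consent) at premise 3 means O(¬report_consent).
With premise 5, O(¬report_consent -> tag_asset), the K-axiom yields O(tag_asset).
From O(tag_asset) and premise 9, O(tag_asset -> attend_hearing), we obtain O(attend_hearing).
The contrapositive of premise 2 (O(¬hold_position -> ¬attend_hearing)) is O(attend_hearing -> hold_position), and O(attend_hearing) is already established, so O(hold_position).
So O(hold_position) holds — hold_position is obligatory. None of the other listed options is made obligatory by any chain of premises.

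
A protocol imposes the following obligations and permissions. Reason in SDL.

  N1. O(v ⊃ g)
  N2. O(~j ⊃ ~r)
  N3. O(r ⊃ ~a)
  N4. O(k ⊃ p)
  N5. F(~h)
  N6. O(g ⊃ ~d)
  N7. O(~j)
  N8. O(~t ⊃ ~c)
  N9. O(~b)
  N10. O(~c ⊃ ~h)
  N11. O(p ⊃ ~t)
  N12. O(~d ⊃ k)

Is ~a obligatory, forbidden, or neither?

Premise 3 is O(r ⊃ ~a), but O(r) is not derivable from the premises, so it does not yield O(~a).
No premise or chain of K-axiom applications forces O(~a), and none forces O(a). So ~a is neither obligatory nor forbidden under these norms.

Neither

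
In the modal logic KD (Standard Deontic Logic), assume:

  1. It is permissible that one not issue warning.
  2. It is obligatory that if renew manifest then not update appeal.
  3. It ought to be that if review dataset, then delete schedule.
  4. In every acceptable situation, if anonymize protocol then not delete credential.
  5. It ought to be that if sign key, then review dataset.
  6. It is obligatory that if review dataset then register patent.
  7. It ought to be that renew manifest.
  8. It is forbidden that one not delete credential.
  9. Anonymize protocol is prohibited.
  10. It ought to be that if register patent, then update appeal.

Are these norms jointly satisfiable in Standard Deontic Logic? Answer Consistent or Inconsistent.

Consistent

Premise 4 is O(anonymize_protocol → ¬delete_credential), but O(anonymize_protocol) is not derivable from the premises, so it does not yield O(¬delete_credential).
So O(¬delete_credential) is not derivable, and the apparent clash with O(delete_credential) does not arise.
A world satisfying every obligation exists (e.g. anonymize_protocol=false, delete_credential=true, delete_schedule=false, issue_warning=false, register_patent=false, renew_manifest=true, review_dataset=false, sign_key=false, update_appeal=false); no atom is both obligatory and forbidden, so the set is consistent.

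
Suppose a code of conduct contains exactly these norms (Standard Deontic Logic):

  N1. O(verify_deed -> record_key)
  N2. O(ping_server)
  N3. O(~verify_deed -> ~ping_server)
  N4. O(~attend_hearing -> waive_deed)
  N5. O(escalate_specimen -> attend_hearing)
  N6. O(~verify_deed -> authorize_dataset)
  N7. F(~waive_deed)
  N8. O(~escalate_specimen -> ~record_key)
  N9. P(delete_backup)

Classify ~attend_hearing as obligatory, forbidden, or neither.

Premise 2 states O(ping_server) outright.
The contrapositive of premise 3 (O(~verify_deed -> ~ping_server)) is O(ping_server -> verify_deed), and O(ping_server) is already established, so O(verify_deed).
From O(verify_deed) and premise 1, O(verify_deed -> record_key), we obtain O(record_key).
The contrapositive of premise 8 (O(~escalate_specimen -> ~record_key)) is O(record_key -> escalate_specimen), and O(record_key) is already established, so O(escalate_specimen).
Premise 5 is O(escalate_specimen -> attend_hearing); since O(escalate_specimen), deontic closure gives O(attend_hearing).
Premises 4, 6, 7, 9 do not contribute to this derivation.
Thus O(attend_hearing), which is F(~attend_hearing): ~attend_hearing is forbidden.

Forbidden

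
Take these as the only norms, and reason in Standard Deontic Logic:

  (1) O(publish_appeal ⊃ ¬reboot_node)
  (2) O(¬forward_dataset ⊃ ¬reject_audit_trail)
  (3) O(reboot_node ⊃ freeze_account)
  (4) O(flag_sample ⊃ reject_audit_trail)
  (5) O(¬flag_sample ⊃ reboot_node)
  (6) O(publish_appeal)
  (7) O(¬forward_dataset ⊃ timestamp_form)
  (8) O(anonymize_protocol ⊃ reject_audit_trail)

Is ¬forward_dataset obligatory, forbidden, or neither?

Forbidden

Premise 6 gives O(publish_appeal).
With premise 1, O(publish_appeal ⊃ ¬reboot_node), the K-axiom yields O(¬reboot_node).
The contrapositive of premise 5 (O(¬flag_sample ⊃ reboot_node)) is O(¬reboot_node ⊃ flag_sample), and O(¬reboot_node) is already established, so O(flag_sample).
Premise 4 is O(flag_sample ⊃ reject_audit_trail); since O(flag_sample), deontic closure gives O(reject_audit_trail).
Premise 2 is O(¬forward_dataset ⊃ ¬reject_audit_trail); contrapositively O(reject_audit_trail ⊃ forward_dataset). Since O(reject_audit_trail) holds, K gives O(forward_dataset).
Premises 3, 7, 8 do not contribute to this derivation.
Thus O(forward_dataset), which is F(¬forward_dataset): ¬forward_dataset is forbidden.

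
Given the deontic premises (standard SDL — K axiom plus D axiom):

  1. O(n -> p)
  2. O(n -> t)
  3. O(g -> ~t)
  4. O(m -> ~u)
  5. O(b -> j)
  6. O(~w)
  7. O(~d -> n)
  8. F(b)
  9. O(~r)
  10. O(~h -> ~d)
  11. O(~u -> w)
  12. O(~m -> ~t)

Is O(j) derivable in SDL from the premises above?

Premise 5 is O(b -> j), but O(b) is not derivable from the premises, so it does not yield O(j).
No other premise forces O(j). An ideal world satisfying every premise can still have j false, so O(j) is not derivable.

No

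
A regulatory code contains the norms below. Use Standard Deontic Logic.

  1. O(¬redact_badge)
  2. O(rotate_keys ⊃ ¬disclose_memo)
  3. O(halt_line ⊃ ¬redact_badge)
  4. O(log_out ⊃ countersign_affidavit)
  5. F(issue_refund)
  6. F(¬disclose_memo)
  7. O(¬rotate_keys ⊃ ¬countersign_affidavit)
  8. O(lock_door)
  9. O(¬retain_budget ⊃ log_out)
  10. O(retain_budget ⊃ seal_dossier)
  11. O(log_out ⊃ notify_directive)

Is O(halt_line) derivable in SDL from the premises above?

Premise 3 is O(halt_line ⊃ ¬redact_badge); even if O(¬redact_badge) held, inferring O(halt_line) would be affirming the consequent — invalid.
No other premise forces O(halt_line). An ideal world satisfying every premise can still have halt_line false, so O(halt_line) is not derivable.

No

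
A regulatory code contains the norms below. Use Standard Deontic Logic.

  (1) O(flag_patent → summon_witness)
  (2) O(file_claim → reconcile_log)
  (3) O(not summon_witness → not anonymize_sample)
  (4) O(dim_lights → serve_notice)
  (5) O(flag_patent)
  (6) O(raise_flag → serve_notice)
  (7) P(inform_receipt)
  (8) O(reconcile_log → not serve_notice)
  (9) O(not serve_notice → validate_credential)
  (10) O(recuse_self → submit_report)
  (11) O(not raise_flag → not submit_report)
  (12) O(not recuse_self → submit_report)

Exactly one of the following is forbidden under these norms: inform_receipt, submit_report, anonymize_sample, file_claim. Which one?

file_claim

By case analysis on recuse_self: premise 10 gives O(recuse_self → submit_report) and premise 12 gives O(not recuse_self → submit_report), so O(submit_report) either way.
The contrapositive of premise 11 (O(not raise_flag → not submit_report)) is O(submit_report → raise_flag), and O(submit_report) is already established, so O(raise_flag).
From O(raise_flag) and premise 6, O(raise_flag → serve_notice), we obtain O(serve_notice).
Premise 8, O(reconcile_log → not serve_notice), contraposes to O(serve_notice → not reconcile_log); with O(serve_notice) we get O(not reconcile_log).
Premise 2 is O(file_claim → reconcile_log); contrapositively O(not reconcile_log → not file_claim). Since O(not reconcile_log) holds, K gives O(not file_claim).
So O(not file_claim) holds, i.e. file_claim is forbidden. None of the other listed options is forbidden under the premises.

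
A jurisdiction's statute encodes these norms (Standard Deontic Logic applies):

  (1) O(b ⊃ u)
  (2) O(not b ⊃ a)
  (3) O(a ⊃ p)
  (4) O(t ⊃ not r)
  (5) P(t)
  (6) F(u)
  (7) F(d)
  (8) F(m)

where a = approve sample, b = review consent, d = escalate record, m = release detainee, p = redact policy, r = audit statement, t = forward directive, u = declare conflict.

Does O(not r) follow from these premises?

No

Premise 4 is O(t ⊃ not r), but O(t) is not derivable from the premises (the permission P(t) asserts only not O(not t), not O(t)), so it does not yield O(not r).
No other premise forces O(not r). An ideal world satisfying every premise can still have not r false, so O(not r) is not derivable.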